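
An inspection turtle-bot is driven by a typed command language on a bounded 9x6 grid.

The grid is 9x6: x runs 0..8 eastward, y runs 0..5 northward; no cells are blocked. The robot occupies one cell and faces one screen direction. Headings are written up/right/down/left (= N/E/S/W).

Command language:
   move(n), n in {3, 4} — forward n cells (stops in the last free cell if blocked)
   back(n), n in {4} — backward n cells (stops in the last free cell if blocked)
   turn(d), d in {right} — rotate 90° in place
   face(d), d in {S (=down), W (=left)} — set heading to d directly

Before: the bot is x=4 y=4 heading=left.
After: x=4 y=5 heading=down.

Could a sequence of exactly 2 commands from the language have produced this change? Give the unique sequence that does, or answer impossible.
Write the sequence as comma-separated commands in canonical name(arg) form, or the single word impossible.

face(S), back(4)

key: position moved to (4,5) AND the heading swung to S — translation plus rotation needed
start: x=4 y=4 heading=left
t=1 face(S) ⇒ x=4 y=4 heading=down
t=2 back(4) ⇒ x=4 y=5 heading=down
uniquely the one of 36 2-step routes that fits.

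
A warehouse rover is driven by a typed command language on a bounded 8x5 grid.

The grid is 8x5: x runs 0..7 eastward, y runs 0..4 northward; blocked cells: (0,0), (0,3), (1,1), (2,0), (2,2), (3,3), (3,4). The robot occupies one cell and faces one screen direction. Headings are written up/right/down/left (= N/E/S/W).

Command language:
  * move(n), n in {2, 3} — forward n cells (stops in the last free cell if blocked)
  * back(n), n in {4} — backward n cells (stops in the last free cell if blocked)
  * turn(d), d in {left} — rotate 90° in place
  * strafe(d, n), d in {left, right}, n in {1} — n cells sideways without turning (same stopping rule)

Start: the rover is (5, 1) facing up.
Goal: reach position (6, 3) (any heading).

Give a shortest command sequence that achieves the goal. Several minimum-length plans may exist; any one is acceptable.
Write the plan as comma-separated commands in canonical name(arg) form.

strafe(right, 1), move(2)

from: (5, 1) facing up
1. strafe(right, 1) → (6, 1) facing up
2. move(2) → (6, 3) facing up
nothing shorter than 2 reaches the goal.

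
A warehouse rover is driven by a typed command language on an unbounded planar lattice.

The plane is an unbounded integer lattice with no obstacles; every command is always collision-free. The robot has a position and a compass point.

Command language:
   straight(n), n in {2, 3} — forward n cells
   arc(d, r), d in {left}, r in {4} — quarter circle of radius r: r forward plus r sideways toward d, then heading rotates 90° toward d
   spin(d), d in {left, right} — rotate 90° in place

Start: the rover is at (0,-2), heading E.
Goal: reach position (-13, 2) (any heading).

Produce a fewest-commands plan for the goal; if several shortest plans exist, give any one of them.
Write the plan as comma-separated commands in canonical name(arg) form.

spin(left), arc(left, 4), straight(3), straight(3), straight(3)

begin: at (0,-2), heading E
step 1 (spin(left)): at (0,-2), heading N
step 2 (arc(left, 4)): at (-4,2), heading W
step 3 (straight(3)): at (-7,2), heading W
step 4 (straight(3)): at (-10,2), heading W
step 5 (straight(3)): at (-13,2), heading W
shorter routes all fall short; 5 is best.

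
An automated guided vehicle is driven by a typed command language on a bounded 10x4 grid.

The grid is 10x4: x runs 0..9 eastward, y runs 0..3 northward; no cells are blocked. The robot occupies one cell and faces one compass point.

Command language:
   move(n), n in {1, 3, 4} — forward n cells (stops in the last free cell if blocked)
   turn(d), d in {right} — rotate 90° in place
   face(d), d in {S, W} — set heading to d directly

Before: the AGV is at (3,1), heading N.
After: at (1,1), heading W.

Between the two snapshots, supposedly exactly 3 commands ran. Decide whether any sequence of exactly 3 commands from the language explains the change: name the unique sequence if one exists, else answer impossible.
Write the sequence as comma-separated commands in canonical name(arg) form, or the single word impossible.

key: position moved to (1,1) AND the heading swung to W — translation plus rotation needed
begin: at (3,1), heading N
1. face(W) → at (3,1), heading W
2. move(1) → at (2,1), heading W
3. move(1) → at (1,1), heading W
all 216 alternatives checked — unique.

face(W), move(1), move(1)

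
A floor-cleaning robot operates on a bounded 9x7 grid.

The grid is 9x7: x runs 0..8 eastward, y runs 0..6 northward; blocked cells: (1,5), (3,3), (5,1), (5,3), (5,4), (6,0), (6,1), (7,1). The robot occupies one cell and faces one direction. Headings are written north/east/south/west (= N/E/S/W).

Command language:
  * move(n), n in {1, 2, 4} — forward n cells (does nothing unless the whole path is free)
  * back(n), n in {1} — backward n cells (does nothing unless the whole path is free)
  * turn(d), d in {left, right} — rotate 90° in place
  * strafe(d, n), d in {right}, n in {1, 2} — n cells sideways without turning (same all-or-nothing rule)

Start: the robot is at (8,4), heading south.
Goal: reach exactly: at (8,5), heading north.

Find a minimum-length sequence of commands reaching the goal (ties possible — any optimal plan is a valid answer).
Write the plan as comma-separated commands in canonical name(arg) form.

back(1), turn(left), turn(left)

from: at (8,4), heading south
1. back(1) → at (8,5), heading south
2. turn(left) → at (8,5), heading east
3. turn(left) → at (8,5), heading north
no 2-step plan works, so 3 is optimal.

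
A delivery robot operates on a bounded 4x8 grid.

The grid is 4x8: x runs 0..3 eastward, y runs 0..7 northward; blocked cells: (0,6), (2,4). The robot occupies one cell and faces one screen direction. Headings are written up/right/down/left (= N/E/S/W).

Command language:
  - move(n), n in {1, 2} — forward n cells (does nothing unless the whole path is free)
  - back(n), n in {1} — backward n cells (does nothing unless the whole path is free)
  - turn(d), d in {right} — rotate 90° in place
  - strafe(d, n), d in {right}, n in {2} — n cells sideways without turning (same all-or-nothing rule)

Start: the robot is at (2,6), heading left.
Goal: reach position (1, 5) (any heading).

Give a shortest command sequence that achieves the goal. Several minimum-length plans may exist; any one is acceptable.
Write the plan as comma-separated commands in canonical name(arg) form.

from: at (2,6), heading left
step 1 (move(1)): at (1,6), heading left
step 2 (turn(right)): at (1,6), heading up
step 3 (back(1)): at (1,5), heading up
minimal: 3 command(s), checked below 3.

move(1), turn(right), back(1)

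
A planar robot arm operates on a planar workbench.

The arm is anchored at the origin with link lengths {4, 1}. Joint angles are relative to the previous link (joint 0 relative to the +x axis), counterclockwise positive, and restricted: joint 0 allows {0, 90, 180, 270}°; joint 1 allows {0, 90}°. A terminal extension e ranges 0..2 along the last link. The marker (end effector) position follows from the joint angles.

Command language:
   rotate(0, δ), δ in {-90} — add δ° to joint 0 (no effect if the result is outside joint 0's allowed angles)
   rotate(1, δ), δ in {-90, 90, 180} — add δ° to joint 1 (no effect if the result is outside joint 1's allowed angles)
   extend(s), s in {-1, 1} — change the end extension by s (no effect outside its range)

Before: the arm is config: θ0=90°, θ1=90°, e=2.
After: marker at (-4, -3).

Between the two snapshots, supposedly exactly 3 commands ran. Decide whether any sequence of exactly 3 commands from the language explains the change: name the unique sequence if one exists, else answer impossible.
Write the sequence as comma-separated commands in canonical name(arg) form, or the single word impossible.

rotate(0, -90), rotate(0, -90), rotate(0, -90)

start: config: θ0=90°, θ1=90°, e=2
[1] after rotate(0, -90): config: θ0=0°, θ1=90°, e=2
[2] after rotate(0, -90): config: θ0=270°, θ1=90°, e=2
[3] after rotate(0, -90): config: θ0=180°, θ1=90°, e=2
all 216 alternatives checked — unique.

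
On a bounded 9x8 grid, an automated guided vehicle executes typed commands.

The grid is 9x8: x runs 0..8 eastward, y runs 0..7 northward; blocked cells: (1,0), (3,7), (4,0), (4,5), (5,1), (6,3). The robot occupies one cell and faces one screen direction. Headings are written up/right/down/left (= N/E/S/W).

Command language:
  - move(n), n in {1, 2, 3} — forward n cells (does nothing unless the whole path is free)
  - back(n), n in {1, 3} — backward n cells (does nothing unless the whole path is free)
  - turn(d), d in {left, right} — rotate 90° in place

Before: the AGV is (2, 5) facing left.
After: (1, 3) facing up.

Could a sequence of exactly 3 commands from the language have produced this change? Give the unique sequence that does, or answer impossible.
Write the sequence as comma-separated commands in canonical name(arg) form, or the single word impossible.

impossible

all 343 sequences checked — none match.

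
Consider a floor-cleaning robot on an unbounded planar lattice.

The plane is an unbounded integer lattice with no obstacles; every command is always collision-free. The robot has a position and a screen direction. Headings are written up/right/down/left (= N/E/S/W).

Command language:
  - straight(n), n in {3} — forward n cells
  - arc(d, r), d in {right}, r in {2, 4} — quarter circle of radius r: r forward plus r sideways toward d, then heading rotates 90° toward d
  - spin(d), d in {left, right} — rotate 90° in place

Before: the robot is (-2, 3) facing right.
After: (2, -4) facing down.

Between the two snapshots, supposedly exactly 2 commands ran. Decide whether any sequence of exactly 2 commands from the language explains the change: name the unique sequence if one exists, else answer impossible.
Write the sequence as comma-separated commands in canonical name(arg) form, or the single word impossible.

arc(right, 4), straight(3)

key: running straight(3) before arc(right, 4) would end elsewhere — order is forced
begin: (-2, 3) facing right
step 1 (arc(right, 4)): (2, -1) facing down
step 2 (straight(3)): (2, -4) facing down
no other 2-command option fits: unique.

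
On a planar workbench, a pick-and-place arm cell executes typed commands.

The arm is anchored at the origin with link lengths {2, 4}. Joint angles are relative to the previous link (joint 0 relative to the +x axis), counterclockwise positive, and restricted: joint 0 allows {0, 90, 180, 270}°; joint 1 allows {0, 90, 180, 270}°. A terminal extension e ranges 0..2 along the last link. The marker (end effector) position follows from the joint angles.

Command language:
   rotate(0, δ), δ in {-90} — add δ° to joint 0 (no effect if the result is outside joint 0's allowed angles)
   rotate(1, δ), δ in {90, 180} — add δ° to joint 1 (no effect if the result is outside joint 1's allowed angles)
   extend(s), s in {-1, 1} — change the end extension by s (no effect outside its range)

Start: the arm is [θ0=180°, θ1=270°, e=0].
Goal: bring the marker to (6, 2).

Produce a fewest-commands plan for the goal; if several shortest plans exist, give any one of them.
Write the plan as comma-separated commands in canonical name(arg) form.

extend(1), extend(1), rotate(0, -90)

start: [θ0=180°, θ1=270°, e=0]
[1] after extend(1): [θ0=180°, θ1=270°, e=1]
[2] after extend(1): [θ0=180°, θ1=270°, e=2]
[3] after rotate(0, -90): [θ0=90°, θ1=270°, e=2]
minimal: 3 command(s), checked below 3.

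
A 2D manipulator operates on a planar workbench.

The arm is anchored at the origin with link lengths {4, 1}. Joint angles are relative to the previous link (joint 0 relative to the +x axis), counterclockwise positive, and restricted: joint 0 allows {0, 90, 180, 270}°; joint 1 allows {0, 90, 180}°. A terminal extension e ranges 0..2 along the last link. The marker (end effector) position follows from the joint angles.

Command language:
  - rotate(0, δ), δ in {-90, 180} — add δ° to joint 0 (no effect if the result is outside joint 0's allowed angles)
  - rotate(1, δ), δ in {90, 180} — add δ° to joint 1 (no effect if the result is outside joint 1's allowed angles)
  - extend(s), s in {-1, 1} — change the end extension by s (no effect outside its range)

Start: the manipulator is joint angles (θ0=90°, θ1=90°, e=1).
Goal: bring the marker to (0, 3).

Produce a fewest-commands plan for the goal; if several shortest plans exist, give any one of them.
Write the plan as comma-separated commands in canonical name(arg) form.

begin: joint angles (θ0=90°, θ1=90°, e=1)
t=1 extend(-1) ⇒ joint angles (θ0=90°, θ1=90°, e=0)
t=2 rotate(1, 90) ⇒ joint angles (θ0=90°, θ1=180°, e=0)
shorter routes all fall short; 2 is best.

extend(-1), rotate(1, 90)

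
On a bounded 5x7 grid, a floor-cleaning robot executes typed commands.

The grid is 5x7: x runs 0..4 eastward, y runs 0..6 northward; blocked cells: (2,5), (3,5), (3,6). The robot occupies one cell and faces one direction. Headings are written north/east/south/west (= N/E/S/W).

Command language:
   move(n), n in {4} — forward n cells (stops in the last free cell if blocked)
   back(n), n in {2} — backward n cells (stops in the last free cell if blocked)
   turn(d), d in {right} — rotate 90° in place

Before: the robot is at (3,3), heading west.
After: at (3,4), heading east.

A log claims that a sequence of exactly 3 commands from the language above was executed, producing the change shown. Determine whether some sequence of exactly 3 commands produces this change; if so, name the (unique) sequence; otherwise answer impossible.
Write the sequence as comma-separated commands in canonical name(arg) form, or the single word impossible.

key: position moved to (3,4) AND the heading swung to E — translation plus rotation needed
begin: at (3,3), heading west
1. turn(right) → at (3,3), heading north
2. move(4) → at (3,4), heading north
3. turn(right) → at (3,4), heading east
uniquely the one of 27 3-step routes that fits.

turn(right), move(4), turn(right)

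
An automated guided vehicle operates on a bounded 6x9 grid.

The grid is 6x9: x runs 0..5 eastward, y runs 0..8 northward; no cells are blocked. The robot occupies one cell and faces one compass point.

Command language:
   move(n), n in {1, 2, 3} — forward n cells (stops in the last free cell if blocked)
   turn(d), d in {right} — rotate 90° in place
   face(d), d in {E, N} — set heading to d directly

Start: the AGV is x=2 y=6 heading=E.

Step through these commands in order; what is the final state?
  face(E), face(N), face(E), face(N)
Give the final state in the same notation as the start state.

start: x=2 y=6 heading=E
[1] after face(E): x=2 y=6 heading=E
[2] after face(N): x=2 y=6 heading=N
[3] after face(E): x=2 y=6 heading=E
[4] after face(N): x=2 y=6 heading=N

x=2 y=6 heading=N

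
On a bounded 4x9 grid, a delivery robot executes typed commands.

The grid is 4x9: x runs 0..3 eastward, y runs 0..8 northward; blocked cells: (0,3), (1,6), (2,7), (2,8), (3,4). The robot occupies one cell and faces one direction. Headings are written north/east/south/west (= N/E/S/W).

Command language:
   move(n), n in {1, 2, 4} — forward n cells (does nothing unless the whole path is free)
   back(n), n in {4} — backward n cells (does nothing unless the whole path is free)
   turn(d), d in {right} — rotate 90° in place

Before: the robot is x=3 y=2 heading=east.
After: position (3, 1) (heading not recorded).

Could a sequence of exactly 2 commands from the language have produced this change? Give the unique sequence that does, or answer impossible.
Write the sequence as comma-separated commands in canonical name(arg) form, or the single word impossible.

turn(right), move(1)

key: running move(1) before turn(right) would end elsewhere — order is forced
from: x=3 y=2 heading=east
[1] after turn(right): x=3 y=2 heading=south
[2] after move(1): x=3 y=1 heading=south
all 25 alternatives checked — unique.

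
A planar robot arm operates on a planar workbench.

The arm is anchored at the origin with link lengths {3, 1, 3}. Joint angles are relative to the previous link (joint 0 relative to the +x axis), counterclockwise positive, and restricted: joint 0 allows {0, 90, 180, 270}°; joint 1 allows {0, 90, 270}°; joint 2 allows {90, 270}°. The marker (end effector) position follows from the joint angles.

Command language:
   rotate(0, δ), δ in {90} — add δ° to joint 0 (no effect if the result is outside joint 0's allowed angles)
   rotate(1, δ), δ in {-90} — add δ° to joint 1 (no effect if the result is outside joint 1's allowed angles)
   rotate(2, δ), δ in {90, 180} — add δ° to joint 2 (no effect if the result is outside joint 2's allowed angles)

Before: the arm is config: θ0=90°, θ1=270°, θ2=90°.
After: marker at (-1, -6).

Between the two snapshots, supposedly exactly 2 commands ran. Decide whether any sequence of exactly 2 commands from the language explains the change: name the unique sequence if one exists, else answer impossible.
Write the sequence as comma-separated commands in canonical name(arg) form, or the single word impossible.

rotate(0, 90), rotate(0, 90)

from: config: θ0=90°, θ1=270°, θ2=90°
1. rotate(0, 90) → config: θ0=180°, θ1=270°, θ2=90°
2. rotate(0, 90) → config: θ0=270°, θ1=270°, θ2=90°
no other 2-command option fits: unique.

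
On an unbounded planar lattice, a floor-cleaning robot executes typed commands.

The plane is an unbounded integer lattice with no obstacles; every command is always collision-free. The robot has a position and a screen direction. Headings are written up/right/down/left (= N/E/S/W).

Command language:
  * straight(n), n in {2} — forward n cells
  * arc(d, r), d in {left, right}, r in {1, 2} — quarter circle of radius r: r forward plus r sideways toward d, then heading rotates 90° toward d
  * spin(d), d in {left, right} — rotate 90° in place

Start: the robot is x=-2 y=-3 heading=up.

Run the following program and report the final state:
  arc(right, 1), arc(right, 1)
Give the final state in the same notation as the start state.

x=0 y=-3 heading=down

begin: x=-2 y=-3 heading=up
[1] after arc(right, 1): x=-1 y=-2 heading=right
[2] after arc(right, 1): x=0 y=-3 heading=down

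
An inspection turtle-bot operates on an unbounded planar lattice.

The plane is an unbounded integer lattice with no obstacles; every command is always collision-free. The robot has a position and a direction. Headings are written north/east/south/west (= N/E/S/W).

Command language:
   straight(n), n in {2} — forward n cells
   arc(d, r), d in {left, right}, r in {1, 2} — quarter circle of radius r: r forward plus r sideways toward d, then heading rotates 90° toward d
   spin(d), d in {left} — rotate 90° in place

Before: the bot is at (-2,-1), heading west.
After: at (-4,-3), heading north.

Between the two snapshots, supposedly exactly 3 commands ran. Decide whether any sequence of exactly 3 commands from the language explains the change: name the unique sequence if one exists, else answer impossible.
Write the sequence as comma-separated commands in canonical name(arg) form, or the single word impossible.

key: cell and facing (now N) both changed — the 3 commands mix motion and turning
initial: at (-2,-1), heading west
step 1 (arc(left, 2)): at (-4,-3), heading south
step 2 (spin(left)): at (-4,-3), heading east
step 3 (spin(left)): at (-4,-3), heading north
no rival 3-sequence matches.

arc(left, 2), spin(left), spin(left)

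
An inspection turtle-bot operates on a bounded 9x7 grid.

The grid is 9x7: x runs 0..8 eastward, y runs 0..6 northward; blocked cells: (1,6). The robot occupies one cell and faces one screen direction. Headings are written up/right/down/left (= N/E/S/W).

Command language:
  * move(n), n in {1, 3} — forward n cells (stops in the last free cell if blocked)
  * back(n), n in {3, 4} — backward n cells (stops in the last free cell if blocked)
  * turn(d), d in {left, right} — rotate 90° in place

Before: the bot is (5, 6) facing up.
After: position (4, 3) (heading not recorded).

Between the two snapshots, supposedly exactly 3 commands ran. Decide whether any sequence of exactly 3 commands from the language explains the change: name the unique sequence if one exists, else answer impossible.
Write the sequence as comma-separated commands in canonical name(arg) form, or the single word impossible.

key: running move(1) before back(3) would end elsewhere — order is forced
t0: (5, 6) facing up
t=1 back(3) ⇒ (5, 3) facing up
t=2 turn(left) ⇒ (5, 3) facing left
t=3 move(1) ⇒ (4, 3) facing left
all 216 alternatives checked — unique.

back(3), turn(left), move(1)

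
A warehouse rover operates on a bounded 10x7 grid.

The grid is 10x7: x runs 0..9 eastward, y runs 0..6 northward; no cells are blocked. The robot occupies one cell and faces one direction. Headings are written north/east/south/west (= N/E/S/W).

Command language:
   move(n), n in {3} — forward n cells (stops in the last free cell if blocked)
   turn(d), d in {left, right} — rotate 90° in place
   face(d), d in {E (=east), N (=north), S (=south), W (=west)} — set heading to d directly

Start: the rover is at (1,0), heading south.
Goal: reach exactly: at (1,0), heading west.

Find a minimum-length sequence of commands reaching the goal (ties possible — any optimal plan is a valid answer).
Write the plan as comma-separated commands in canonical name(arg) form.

start: at (1,0), heading south
t=1 face(W) ⇒ at (1,0), heading west
no 0-step plan works, so 1 is optimal.

face(W)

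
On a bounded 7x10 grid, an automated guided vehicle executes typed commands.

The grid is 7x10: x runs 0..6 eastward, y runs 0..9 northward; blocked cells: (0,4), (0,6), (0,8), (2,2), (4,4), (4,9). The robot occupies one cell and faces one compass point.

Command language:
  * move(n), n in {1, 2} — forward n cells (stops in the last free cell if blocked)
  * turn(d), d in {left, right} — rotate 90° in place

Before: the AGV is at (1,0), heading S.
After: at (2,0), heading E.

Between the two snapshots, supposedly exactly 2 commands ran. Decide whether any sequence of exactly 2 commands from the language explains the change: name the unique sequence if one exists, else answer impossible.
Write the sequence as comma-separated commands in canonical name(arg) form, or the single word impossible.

turn(left), move(1)

key: cell and facing (now E) both changed — the 2 commands mix motion and turning
begin: at (1,0), heading S
[1] after turn(left): at (1,0), heading E
[2] after move(1): at (2,0), heading E
all 16 alternatives checked — unique.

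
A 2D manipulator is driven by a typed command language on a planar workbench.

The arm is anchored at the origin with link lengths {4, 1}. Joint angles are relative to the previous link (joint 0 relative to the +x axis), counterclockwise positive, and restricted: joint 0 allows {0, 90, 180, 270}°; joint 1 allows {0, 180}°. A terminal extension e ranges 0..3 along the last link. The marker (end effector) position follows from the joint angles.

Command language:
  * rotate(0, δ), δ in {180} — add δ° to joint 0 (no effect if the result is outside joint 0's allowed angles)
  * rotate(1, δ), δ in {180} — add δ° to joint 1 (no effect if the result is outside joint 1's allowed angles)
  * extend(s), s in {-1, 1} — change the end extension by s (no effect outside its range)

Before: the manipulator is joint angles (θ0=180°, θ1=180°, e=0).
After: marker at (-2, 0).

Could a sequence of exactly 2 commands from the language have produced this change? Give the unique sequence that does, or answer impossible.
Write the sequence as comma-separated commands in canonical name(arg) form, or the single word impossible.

extend(-1), extend(1)

key: running extend(1) before extend(-1) would end elsewhere — order is forced
from: joint angles (θ0=180°, θ1=180°, e=0)
[1] after extend(-1): joint angles (θ0=180°, θ1=180°, e=0)
[2] after extend(1): joint angles (θ0=180°, θ1=180°, e=1)
no other 2-command option fits: unique.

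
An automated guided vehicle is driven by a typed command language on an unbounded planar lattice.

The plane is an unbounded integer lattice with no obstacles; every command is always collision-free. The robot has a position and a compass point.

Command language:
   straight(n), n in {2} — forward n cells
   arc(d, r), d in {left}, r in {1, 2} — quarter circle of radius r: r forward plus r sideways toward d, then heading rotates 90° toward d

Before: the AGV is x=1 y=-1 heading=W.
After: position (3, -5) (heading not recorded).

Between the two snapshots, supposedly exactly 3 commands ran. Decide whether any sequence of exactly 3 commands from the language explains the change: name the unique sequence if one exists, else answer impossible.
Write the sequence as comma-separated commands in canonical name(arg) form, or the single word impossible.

arc(left, 2), arc(left, 2), straight(2)

key: running straight(2) before arc(left, 2) would end elsewhere — order is forced
initial: x=1 y=-1 heading=W
[1] after arc(left, 2): x=-1 y=-3 heading=S
[2] after arc(left, 2): x=1 y=-5 heading=E
[3] after straight(2): x=3 y=-5 heading=E
all 27 alternatives checked — unique.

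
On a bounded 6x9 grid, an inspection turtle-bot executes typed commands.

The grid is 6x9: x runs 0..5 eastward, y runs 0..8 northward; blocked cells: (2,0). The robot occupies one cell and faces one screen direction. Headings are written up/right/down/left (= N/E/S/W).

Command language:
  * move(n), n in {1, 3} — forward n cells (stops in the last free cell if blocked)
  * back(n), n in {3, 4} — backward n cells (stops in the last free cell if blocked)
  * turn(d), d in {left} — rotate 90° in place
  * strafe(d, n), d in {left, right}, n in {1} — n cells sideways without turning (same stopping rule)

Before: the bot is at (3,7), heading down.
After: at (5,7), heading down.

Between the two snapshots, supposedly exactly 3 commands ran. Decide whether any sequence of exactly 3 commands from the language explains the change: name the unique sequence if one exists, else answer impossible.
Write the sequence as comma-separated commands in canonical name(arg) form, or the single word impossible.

strafe(left, 1), strafe(left, 1), strafe(left, 1)

key: heading stays S — no command in the sequence turns
t0: at (3,7), heading down
t=1 strafe(left, 1) ⇒ at (4,7), heading down
t=2 strafe(left, 1) ⇒ at (5,7), heading down
t=3 strafe(left, 1) ⇒ at (5,7), heading down
uniquely the one of 343 3-step routes that fits.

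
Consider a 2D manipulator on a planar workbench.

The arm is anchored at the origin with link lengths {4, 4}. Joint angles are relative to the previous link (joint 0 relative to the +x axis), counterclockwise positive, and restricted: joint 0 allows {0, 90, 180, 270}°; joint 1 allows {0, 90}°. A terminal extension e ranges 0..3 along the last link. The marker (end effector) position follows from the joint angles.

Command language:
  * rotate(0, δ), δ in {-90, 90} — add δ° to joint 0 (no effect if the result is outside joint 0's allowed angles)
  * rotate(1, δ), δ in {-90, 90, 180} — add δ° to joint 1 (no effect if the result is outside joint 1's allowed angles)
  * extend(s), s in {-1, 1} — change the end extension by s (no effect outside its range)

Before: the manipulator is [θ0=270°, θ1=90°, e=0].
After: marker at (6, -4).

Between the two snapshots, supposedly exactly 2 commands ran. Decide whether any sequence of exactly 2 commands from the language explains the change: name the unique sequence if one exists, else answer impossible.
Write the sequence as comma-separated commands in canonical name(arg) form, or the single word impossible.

start: [θ0=270°, θ1=90°, e=0]
[1] after extend(1): [θ0=270°, θ1=90°, e=1]
[2] after extend(1): [θ0=270°, θ1=90°, e=2]
no rival 2-sequence matches.

extend(1), extend(1)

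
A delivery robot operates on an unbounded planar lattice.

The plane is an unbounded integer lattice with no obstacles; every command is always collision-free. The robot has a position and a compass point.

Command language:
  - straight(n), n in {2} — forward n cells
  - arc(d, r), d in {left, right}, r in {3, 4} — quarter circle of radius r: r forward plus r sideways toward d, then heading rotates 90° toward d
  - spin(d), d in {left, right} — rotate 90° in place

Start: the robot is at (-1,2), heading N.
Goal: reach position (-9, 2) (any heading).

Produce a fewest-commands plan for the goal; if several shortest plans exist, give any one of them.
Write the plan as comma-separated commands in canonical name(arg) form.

from: at (-1,2), heading N
t=1 arc(left, 4) ⇒ at (-5,6), heading W
t=2 arc(left, 4) ⇒ at (-9,2), heading S
minimal: 2 command(s), checked below 2.

arc(left, 4), arc(left, 4)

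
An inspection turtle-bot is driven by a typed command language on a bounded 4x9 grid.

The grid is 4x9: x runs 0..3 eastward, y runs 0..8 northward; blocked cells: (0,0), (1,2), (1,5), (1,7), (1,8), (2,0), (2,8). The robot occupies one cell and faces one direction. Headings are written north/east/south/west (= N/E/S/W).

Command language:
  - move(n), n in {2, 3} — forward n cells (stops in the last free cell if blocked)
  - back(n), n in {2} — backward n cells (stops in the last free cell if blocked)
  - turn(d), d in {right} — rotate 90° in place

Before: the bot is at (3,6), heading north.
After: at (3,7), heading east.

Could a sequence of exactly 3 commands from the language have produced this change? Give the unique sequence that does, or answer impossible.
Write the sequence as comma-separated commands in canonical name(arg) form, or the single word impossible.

key: cell and facing (now E) both changed — the 3 commands mix motion and turning
begin: at (3,6), heading north
[1] after back(2): at (3,4), heading north
[2] after move(3): at (3,7), heading north
[3] after turn(right): at (3,7), heading east
no rival 3-sequence matches.

back(2), move(3), turn(right)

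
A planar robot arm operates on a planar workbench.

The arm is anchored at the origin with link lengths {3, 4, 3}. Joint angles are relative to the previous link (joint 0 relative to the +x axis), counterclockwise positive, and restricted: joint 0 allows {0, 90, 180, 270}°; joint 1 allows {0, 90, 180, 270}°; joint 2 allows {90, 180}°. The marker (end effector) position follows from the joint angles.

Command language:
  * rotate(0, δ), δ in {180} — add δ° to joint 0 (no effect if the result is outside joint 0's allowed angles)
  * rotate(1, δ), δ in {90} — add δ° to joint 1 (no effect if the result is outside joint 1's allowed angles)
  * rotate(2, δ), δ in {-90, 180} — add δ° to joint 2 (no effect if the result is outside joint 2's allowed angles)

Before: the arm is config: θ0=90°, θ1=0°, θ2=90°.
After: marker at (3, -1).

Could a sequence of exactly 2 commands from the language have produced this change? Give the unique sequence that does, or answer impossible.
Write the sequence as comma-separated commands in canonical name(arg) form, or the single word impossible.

rotate(1, 90), rotate(1, 90)

begin: config: θ0=90°, θ1=0°, θ2=90°
step 1 (rotate(1, 90)): config: θ0=90°, θ1=90°, θ2=90°
step 2 (rotate(1, 90)): config: θ0=90°, θ1=180°, θ2=90°
uniquely the one of 16 2-step routes that fits.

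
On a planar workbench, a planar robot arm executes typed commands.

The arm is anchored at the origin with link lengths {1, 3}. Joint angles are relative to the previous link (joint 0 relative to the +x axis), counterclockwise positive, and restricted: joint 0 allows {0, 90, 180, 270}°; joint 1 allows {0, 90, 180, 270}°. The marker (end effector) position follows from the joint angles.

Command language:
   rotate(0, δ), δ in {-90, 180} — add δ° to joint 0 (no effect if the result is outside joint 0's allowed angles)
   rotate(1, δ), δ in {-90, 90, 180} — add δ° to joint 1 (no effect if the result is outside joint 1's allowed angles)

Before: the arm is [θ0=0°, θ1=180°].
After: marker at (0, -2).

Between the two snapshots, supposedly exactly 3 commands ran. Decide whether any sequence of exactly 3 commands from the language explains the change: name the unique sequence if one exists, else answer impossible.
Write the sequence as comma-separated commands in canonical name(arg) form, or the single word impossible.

rotate(0, -90), rotate(0, -90), rotate(0, -90)

begin: [θ0=0°, θ1=180°]
[1] after rotate(0, -90): [θ0=270°, θ1=180°]
[2] after rotate(0, -90): [θ0=180°, θ1=180°]
[3] after rotate(0, -90): [θ0=90°, θ1=180°]
no other 3-command option fits: unique.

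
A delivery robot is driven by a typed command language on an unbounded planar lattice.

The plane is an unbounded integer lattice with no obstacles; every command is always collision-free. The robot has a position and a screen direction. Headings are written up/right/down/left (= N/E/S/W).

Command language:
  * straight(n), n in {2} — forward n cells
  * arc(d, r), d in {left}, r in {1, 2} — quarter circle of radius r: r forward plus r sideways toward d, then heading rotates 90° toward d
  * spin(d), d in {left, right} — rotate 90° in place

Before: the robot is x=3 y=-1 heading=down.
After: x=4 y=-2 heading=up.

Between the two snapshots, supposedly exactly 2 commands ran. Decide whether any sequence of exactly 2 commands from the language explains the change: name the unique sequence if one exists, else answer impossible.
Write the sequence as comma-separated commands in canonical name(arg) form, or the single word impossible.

key: running spin(left) before arc(left, 1) would end elsewhere — order is forced
t0: x=3 y=-1 heading=down
[1] after arc(left, 1): x=4 y=-2 heading=right
[2] after spin(left): x=4 y=-2 heading=up
no rival 2-sequence matches.

arc(left, 1), spin(left)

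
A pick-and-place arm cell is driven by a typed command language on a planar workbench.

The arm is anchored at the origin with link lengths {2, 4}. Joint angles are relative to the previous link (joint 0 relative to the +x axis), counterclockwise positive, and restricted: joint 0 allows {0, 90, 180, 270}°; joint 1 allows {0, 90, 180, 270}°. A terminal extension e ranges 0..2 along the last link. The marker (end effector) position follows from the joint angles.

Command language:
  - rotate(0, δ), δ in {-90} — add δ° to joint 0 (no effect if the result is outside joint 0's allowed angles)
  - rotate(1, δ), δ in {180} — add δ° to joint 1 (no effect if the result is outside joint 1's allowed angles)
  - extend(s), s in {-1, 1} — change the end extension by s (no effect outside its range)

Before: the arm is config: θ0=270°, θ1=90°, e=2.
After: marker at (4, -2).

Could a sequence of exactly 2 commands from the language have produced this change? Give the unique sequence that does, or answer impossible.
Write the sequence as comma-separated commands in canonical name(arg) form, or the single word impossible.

extend(-1), extend(-1)

initial: config: θ0=270°, θ1=90°, e=2
t=1 extend(-1) ⇒ config: θ0=270°, θ1=90°, e=1
t=2 extend(-1) ⇒ config: θ0=270°, θ1=90°, e=0
no other 2-command option fits: unique.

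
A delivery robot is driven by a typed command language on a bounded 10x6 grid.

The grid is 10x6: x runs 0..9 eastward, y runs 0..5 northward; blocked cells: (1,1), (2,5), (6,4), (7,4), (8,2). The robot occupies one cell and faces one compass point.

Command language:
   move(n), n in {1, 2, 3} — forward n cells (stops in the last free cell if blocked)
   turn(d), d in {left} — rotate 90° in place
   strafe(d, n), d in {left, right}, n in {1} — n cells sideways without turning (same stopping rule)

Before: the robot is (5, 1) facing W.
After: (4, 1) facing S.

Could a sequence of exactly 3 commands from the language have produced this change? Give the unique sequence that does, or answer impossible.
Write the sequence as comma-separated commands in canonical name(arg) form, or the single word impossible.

key: cell and facing (now S) both changed — the 3 commands mix motion and turning
begin: (5, 1) facing W
t=1 move(2) ⇒ (3, 1) facing W
t=2 turn(left) ⇒ (3, 1) facing S
t=3 strafe(left, 1) ⇒ (4, 1) facing S
no other 3-command option fits: unique.

move(2), turn(left), strafe(left, 1)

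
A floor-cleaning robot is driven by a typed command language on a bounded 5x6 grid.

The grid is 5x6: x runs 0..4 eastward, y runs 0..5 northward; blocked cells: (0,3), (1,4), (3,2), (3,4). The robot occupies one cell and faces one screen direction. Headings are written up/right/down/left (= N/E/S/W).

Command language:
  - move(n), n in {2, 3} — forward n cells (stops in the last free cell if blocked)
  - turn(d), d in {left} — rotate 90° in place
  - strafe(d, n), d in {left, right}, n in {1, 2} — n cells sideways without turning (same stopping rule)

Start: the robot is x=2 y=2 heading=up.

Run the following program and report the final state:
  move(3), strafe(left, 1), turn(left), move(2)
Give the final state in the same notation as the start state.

x=0 y=5 heading=left

begin: x=2 y=2 heading=up
[1] after move(3): x=2 y=5 heading=up
[2] after strafe(left, 1): x=1 y=5 heading=up
[3] after turn(left): x=1 y=5 heading=left
[4] after move(2): x=0 y=5 heading=left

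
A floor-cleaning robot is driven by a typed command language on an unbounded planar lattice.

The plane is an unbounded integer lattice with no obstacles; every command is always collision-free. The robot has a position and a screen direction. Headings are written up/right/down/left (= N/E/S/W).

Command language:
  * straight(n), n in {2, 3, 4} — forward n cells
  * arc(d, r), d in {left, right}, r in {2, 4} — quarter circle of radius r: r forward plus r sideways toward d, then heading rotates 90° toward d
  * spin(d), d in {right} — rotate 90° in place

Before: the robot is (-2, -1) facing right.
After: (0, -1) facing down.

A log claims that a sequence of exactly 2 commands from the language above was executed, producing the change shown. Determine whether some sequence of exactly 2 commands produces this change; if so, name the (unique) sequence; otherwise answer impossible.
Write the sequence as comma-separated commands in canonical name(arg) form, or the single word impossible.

straight(2), spin(right)

key: cell and facing (now S) both changed — the 2 commands mix motion and turning
start: (-2, -1) facing right
step 1 (straight(2)): (0, -1) facing right
step 2 (spin(right)): (0, -1) facing down
uniquely the one of 64 2-step routes that fits.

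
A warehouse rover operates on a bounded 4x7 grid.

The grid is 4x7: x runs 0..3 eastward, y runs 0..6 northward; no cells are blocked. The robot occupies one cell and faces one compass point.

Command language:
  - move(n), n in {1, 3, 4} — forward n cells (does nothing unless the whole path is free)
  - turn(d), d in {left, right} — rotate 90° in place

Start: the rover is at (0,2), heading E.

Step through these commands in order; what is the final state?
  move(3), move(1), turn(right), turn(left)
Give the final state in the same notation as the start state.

begin: at (0,2), heading E
1. move(3) → at (3,2), heading E
2. move(1) → at (3,2), heading E
3. turn(right) → at (3,2), heading S
4. turn(left) → at (3,2), heading E

at (3,2), heading E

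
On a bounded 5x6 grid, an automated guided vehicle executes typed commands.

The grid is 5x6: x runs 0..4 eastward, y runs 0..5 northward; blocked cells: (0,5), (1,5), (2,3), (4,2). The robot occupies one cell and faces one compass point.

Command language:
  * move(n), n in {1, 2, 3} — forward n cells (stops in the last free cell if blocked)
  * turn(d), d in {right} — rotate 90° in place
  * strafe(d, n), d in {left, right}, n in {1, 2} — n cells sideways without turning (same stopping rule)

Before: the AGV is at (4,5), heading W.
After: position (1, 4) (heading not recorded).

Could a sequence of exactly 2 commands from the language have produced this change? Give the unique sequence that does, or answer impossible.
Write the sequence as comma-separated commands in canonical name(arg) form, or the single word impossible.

strafe(left, 1), move(3)

key: order matters: swapping strafe(left, 1) and move(3) lands elsewhere
start: at (4,5), heading W
step 1 (strafe(left, 1)): at (4,4), heading W
step 2 (move(3)): at (1,4), heading W
no rival 2-sequence matches.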